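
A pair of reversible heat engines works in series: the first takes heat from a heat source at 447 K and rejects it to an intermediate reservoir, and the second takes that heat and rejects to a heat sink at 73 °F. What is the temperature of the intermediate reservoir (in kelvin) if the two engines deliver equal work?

T_C = 73 °F → (73 − 32) × 5/9 = 22.78 °C = 295.93 K.
For reversible stages Q_m = Q_H·(T_m/T_H). Setting W₁ = Q_H(1 − T_m/T_H) equal to W₂ = Q_m(1 − T_C/T_m) = Q_H·(T_m − T_C)/T_H gives T_H − T_m = T_m − T_C, so T_m = (T_H + T_C)/2 = (447.00 + 295.93)/2 = 371.5 K.

T_m ≈ 371.5 K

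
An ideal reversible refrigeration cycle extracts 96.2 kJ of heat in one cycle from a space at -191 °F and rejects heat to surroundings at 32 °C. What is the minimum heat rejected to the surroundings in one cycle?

T_H = 32 °C → 32 + 273.15 = 305.15 K.
T_C = -191 °F → (-191 − 32) × 5/9 = -123.89 °C = 149.26 K.
For a reversible cycle Q_H/Q_C = T_H/T_C, so Q_H = Q_C·T_H/T_C = 96.2 × 305.15/149.26 = 197 kJ.

Q_H ≈ 197 kJ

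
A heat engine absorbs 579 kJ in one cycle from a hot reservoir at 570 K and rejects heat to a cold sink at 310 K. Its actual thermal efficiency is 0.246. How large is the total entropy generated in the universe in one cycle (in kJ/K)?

ΔS_univ ≈ 0.3925 kJ/K

W = η·Q_H = 0.246 × 579 = 142.4 kJ, so Q_C = Q_H − W = 436.6 kJ.
Entropy balance on the reservoirs: −Q_H/T_H = -1.016 kJ/K, +Q_C/T_C = 1.408 kJ/K.
ΔS_univ = −Q_H/T_H + Q_C/T_C = 0.3925 kJ/K (> 0, since η = 0.246 < η_Carnot = 0.456).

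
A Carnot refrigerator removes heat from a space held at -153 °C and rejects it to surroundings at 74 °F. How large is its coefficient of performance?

COP_R ≈ 0.681

T_H = 74 °F → (74 − 32) × 5/9 = 23.33 °C = 296.48 K.
T_C = -153 °C → -153 + 273.15 = 120.15 K.
COP_R = T_C/(T_H − T_C) = 120.15/(296.48 − 120.15) = 0.681.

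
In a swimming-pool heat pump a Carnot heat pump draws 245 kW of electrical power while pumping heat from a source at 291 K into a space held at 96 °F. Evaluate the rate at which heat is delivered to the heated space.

Q̇_H ≈ 4270 kW

T_H = 96 °F → (96 − 32) × 5/9 = 35.56 °C = 308.71 K.
The Carnot heat-pump COP is COP_HP = T_H/(T_H − T_C) = 308.71/17.71 = 17.4355.
Q_H = COP_HP · W = 17.4355 × 245 = 4270 kW.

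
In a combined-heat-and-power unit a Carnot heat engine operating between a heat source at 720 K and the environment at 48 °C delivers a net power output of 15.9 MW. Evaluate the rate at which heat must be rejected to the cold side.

T_C = 48 °C → 48 + 273.15 = 321.15 K.
The Carnot efficiency is η = 1 − T_C/T_H = 1 − 321.15/720.00 = 0.5540.
Since Q_C/Q_H = T_C/T_H and Q_H = W/η, Q_C = W·T_C/(T_H − T_C) = 15.9 × 321.15/398.85 = 12.8 MW.

Q̇_C ≈ 12.8 MW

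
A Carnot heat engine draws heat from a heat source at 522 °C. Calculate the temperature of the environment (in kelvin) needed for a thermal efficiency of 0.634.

T_C ≈ 291 K

T_H = 522 °C → 522 + 273.15 = 795.15 K.
From η = 1 − T_C/T_H, T_C = T_H·(1 − η) = 795.15 × (1 − 0.634) = 291 K.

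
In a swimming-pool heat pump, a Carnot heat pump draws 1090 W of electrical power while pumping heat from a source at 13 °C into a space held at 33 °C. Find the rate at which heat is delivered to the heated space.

Q̇_H ≈ 16700 W

T_H = 33 °C → 33 + 273.15 = 306.15 K.
T_C = 13 °C → 13 + 273.15 = 286.15 K.
Reversible heating COP: COP_HP = T_H/(T_H − T_C) = 306.15/20.00 = 15.3075.
Q_H = COP_HP · W = 15.3075 × 1090 = 16700 W.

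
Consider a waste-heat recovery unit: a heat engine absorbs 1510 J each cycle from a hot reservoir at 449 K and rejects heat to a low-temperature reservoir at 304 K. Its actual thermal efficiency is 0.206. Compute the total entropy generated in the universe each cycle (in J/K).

W = η·Q_H = 0.206 × 1510 = 311.1 J, so Q_C = Q_H − W = 1199 J.
Reservoir entropy changes: ΔS_H = −Q_H/T_H = −1510/449.00 = -3.363 J/K and ΔS_C = +Q_C/T_C = 1199/304.00 = 3.944 J/K.
ΔS_univ = −Q_H/T_H + Q_C/T_C = 0.581 J/K (> 0, since η = 0.206 < η_Carnot = 0.323).

ΔS_univ ≈ 0.581 J/K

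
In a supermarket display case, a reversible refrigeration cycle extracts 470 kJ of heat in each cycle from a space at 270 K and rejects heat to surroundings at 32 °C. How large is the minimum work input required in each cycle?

W_in ≈ 61.19 kJ

T_H = 32 °C → 32 + 273.15 = 305.15 K.
The reversible coefficient of performance is COP_R = T_C/(T_H − T_C) = 270.00/35.15 = 7.6814.
W = Q_C/COP_R = 470/7.6814 = 61.19 kJ.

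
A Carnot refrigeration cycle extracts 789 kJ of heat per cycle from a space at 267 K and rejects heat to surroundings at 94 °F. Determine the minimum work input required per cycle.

W_in ≈ 120 kJ

T_H = 94 °F → (94 − 32) × 5/9 = 34.44 °C = 307.59 K.
The reversible coefficient of performance is COP_R = T_C/(T_H − T_C) = 267.00/40.59 = 6.5773.
W = Q_C/COP_R = 789/6.5773 = 120 kJ.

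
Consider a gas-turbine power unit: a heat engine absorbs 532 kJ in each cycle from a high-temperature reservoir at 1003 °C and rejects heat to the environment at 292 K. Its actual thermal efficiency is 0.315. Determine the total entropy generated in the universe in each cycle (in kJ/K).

T_H = 1003 °C → 1003 + 273.15 = 1276.15 K.
W = η·Q_H = 0.315 × 532 = 167.6 kJ, so Q_C = Q_H − W = 364.4 kJ.
Reservoir entropy changes: ΔS_H = −Q_H/T_H = −532/1276.15 = -0.4169 kJ/K and ΔS_C = +Q_C/T_C = 364.4/292.00 = 1.248 kJ/K.
ΔS_univ = −Q_H/T_H + Q_C/T_C = 0.831 kJ/K (> 0, since η = 0.315 < η_Carnot = 0.771).

ΔS_univ ≈ 0.831 kJ/K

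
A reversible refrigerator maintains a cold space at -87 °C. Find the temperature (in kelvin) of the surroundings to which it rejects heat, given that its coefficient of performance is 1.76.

T_C = -87 °C → -87 + 273.15 = 186.15 K.
COP_R = T_C/(T_H − T_C) ⇒ T_H = T_C·(1 + 1/COP_R) = 186.15 × (1 + 1/1.76) = 291.9 K.

T_H ≈ 291.9 K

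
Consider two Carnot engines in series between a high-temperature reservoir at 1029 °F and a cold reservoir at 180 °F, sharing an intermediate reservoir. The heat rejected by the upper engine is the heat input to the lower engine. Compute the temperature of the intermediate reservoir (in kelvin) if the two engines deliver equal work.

T_m ≈ 591.2 K

T_H = 1029 °F → (1029 − 32) × 5/9 = 553.89 °C = 827.04 K.
T_C = 180 °F → (180 − 32) × 5/9 = 82.22 °C = 355.37 K.
For reversible stages Q_m = Q_H·(T_m/T_H). Setting W₁ = Q_H(1 − T_m/T_H) equal to W₂ = Q_m(1 − T_C/T_m) = Q_H·(T_m − T_C)/T_H gives T_H − T_m = T_m − T_C, so T_m = (T_H + T_C)/2 = (827.04 + 355.37)/2 = 591.2 K.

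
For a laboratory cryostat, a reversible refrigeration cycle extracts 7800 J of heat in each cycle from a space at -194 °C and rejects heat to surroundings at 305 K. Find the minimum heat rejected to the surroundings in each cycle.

T_C = -194 °C → -194 + 273.15 = 79.15 K.
For a reversible cycle Q_H/Q_C = T_H/T_C, so Q_H = Q_C·T_H/T_C = 7800 × 305.00/79.15 = 30060 J.

Q_H ≈ 30060 J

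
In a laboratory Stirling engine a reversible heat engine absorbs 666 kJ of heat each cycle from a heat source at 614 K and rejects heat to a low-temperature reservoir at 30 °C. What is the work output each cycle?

W ≈ 337.2 kJ

T_C = 30 °C → 30 + 273.15 = 303.15 K.
Carnot efficiency: η = 1 − T_C/T_H = 1 − 303.15/614.00 = 0.5063.
W = η·Q_H = 0.5063 × 666 = 337.2 kJ.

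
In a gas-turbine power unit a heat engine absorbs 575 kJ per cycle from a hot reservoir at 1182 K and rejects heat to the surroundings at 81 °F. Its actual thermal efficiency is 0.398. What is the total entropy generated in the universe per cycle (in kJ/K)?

ΔS_univ ≈ 0.666 kJ/K

T_C = 81 °F → (81 − 32) × 5/9 = 27.22 °C = 300.37 K.
W = η·Q_H = 0.398 × 575 = 228.9 kJ, so Q_C = Q_H − W = 346.1 kJ.
Entropy balance on the reservoirs: −Q_H/T_H = -0.4865 kJ/K, +Q_C/T_C = 1.152 kJ/K.
ΔS_univ = −Q_H/T_H + Q_C/T_C = 0.666 kJ/K (> 0, since η = 0.398 < η_Carnot = 0.746).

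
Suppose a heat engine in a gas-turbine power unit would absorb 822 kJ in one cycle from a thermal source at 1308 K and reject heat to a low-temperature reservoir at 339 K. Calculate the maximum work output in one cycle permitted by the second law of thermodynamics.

No engine can exceed the Carnot limit: η_max = 1 − T_C/T_H = 1 − 339.00/1308.00 = 0.7408.
W_max = η_max · Q_H = 0.7408 × 822 = 609 kJ.

W_max ≈ 609 kJ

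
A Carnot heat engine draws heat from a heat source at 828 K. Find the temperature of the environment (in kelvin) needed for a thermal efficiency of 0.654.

From η = 1 − T_C/T_H, T_C = T_H·(1 − η) = 828.00 × (1 − 0.654) = 286.5 K.

T_C ≈ 286.5 K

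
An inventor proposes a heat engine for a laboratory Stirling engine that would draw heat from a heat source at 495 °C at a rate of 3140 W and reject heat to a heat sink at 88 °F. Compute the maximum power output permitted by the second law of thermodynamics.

Ẇ_max ≈ 1900 W

T_H = 495 °C → 495 + 273.15 = 768.15 K.
T_C = 88 °F → (88 − 32) × 5/9 = 31.11 °C = 304.26 K.
No engine can exceed the Carnot limit: η_max = 1 − T_C/T_H = 1 − 304.26/768.15 = 0.6039.
W_max = η_max · Q_H = 0.6039 × 3140 = 1900 W.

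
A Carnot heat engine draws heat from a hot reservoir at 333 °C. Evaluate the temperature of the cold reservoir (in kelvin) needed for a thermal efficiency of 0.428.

T_C ≈ 347 K

T_H = 333 °C → 333 + 273.15 = 606.15 K.
From η = 1 − T_C/T_H, T_C = T_H·(1 − η) = 606.15 × (1 − 0.428) = 347 K.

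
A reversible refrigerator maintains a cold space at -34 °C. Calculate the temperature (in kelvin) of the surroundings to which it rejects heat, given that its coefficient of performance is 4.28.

T_C = -34 °C → -34 + 273.15 = 239.15 K.
COP_R = T_C/(T_H − T_C) ⇒ T_H = T_C·(1 + 1/COP_R) = 239.15 × (1 + 1/4.28) = 295 K.

T_H ≈ 295 K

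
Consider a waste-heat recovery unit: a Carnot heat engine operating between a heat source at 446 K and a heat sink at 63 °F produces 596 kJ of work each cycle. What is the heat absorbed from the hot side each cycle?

Q_H ≈ 1708 kJ

T_C = 63 °F → (63 − 32) × 5/9 = 17.22 °C = 290.37 K.
For a reversible engine, η = 1 − T_C/T_H = 1 − 290.37/446.00 = 0.3489.
Q_H = W/η = 596/0.3489 = 1708 kJ.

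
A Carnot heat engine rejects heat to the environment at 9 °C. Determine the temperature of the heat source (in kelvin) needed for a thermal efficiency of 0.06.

T_C = 9 °C → 9 + 273.15 = 282.15 K.
From η = 1 − T_C/T_H, solving for T_H gives T_H = T_C/(1 − η) = 282.15/(1 − 0.06) = 300.2 K.

T_H ≈ 300.2 K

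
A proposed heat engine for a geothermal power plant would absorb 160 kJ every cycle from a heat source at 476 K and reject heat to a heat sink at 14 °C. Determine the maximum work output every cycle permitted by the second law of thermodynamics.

T_C = 14 °C → 14 + 273.15 = 287.15 K.
The second-law ceiling is the Carnot efficiency, η_max = 1 − T_C/T_H = 1 − 287.15/476.00 = 0.3967.
W_max = η_max · Q_H = 0.3967 × 160 = 63.5 kJ.

W_max ≈ 63.5 kJ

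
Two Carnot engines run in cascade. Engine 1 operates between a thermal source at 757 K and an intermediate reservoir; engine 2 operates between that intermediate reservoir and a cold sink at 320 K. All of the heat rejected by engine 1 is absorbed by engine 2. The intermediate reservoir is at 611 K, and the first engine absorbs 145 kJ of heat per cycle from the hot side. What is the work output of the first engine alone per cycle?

First-stage efficiency η₁ = 1 − T_m/T_H = 1 − 611.00/757.00 = 0.1929.
W₁ = η₁·Q_H = 0.1929 × 145 = 27.97 kJ.

W₁ ≈ 27.97 kJ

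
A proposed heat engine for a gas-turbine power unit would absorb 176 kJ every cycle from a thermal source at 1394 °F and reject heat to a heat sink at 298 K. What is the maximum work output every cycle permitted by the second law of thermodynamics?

T_H = 1394 °F → (1394 − 32) × 5/9 = 756.67 °C = 1029.82 K.
No engine can exceed the Carnot limit: η_max = 1 − T_C/T_H = 1 − 298.00/1029.82 = 0.7106.
W_max = η_max · Q_H = 0.7106 × 176 = 125 kJ.

W_max ≈ 125 kJ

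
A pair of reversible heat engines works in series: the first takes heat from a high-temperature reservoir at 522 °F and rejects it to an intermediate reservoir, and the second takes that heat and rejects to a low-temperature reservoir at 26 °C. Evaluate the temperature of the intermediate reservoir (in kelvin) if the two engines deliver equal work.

T_H = 522 °F → (522 − 32) × 5/9 = 272.22 °C = 545.37 K.
T_C = 26 °C → 26 + 273.15 = 299.15 K.
For reversible stages Q_m = Q_H·(T_m/T_H). Setting W₁ = Q_H(1 − T_m/T_H) equal to W₂ = Q_m(1 − T_C/T_m) = Q_H·(T_m − T_C)/T_H gives T_H − T_m = T_m − T_C, so T_m = (T_H + T_C)/2 = (545.37 + 299.15)/2 = 422 K.

T_m ≈ 422 K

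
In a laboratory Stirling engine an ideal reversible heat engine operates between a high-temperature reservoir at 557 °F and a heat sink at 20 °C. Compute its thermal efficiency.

T_H = 557 °F → (557 − 32) × 5/9 = 291.67 °C = 564.82 K.
T_C = 20 °C → 20 + 273.15 = 293.15 K.
The Carnot efficiency is η = 1 − T_C/T_H = 1 − 293.15/564.82 = 0.481.

η ≈ 0.481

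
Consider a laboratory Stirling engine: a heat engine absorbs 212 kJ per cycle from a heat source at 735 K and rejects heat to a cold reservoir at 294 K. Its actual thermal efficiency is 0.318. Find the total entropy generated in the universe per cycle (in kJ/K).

ΔS_univ ≈ 0.2033 kJ/K

W = η·Q_H = 0.318 × 212 = 67.42 kJ, so Q_C = Q_H − W = 144.6 kJ.
Entropy balance on the reservoirs: −Q_H/T_H = -0.2884 kJ/K, +Q_C/T_C = 0.4918 kJ/K.
ΔS_univ = −Q_H/T_H + Q_C/T_C = 0.2033 kJ/K (> 0, since η = 0.318 < η_Carnot = 0.600).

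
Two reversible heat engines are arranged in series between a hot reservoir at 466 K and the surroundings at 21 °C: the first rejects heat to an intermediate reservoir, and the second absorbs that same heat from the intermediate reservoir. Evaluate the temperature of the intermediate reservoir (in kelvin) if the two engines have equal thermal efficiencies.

T_C = 21 °C → 21 + 273.15 = 294.15 K.
Equal efficiencies require 1 − T_m/T_H = 1 − T_C/T_m, i.e. T_m/T_H = T_C/T_m, so T_m = √(T_H·T_C) = √(466.00 × 294.15) = 370.2 K.

T_m ≈ 370.2 K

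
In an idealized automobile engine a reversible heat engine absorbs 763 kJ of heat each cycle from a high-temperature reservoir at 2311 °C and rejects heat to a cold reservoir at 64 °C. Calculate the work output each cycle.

T_H = 2311 °C → 2311 + 273.15 = 2584.15 K.
T_C = 64 °C → 64 + 273.15 = 337.15 K.
Carnot efficiency: η = 1 − T_C/T_H = 1 − 337.15/2584.15 = 0.8695.
W = η·Q_H = 0.8695 × 763 = 663.5 kJ.

W ≈ 663.5 kJ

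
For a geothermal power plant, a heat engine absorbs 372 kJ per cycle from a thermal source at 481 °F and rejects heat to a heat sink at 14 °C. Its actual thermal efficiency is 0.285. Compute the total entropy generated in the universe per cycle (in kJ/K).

ΔS_univ ≈ 0.214 kJ/K

T_H = 481 °F → (481 − 32) × 5/9 = 249.44 °C = 522.59 K.
T_C = 14 °C → 14 + 273.15 = 287.15 K.
W = η·Q_H = 0.285 × 372 = 106.0 kJ, so Q_C = Q_H − W = 266.0 kJ.
Entropy balance on the reservoirs: −Q_H/T_H = -0.7118 kJ/K, +Q_C/T_C = 0.9263 kJ/K.
ΔS_univ = −Q_H/T_H + Q_C/T_C = 0.214 kJ/K (> 0, since η = 0.285 < η_Carnot = 0.451).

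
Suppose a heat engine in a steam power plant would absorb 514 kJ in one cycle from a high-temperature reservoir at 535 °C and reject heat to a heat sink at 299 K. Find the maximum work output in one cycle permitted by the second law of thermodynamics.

T_H = 535 °C → 535 + 273.15 = 808.15 K.
The second-law ceiling is the Carnot efficiency, η_max = 1 − T_C/T_H = 1 − 299.00/808.15 = 0.6300.
W_max = η_max · Q_H = 0.6300 × 514 = 323.8 kJ.

W_max ≈ 323.8 kJ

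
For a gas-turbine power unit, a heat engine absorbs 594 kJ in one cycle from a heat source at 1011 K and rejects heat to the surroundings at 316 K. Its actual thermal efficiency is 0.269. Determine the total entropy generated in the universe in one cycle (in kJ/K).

ΔS_univ ≈ 0.7866 kJ/K

W = η·Q_H = 0.269 × 594 = 159.8 kJ, so Q_C = Q_H − W = 434.2 kJ.
Entropy balance on the reservoirs: −Q_H/T_H = -0.5875 kJ/K, +Q_C/T_C = 1.374 kJ/K.
ΔS_univ = −Q_H/T_H + Q_C/T_C = 0.7866 kJ/K (> 0, since η = 0.269 < η_Carnot = 0.687).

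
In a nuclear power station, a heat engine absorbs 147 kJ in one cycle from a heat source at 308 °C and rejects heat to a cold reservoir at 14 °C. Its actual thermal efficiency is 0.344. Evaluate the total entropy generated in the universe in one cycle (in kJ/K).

T_H = 308 °C → 308 + 273.15 = 581.15 K.
T_C = 14 °C → 14 + 273.15 = 287.15 K.
W = η·Q_H = 0.344 × 147 = 50.57 kJ, so Q_C = Q_H − W = 96.43 kJ.
Entropy balance on the reservoirs: −Q_H/T_H = -0.2529 kJ/K, +Q_C/T_C = 0.3358 kJ/K.
ΔS_univ = −Q_H/T_H + Q_C/T_C = 0.08288 kJ/K (> 0, since η = 0.344 < η_Carnot = 0.506).

ΔS_univ ≈ 0.08288 kJ/K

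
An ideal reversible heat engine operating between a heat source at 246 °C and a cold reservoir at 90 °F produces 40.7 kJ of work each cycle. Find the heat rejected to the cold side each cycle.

Q_C ≈ 58.1 kJ

T_H = 246 °C → 246 + 273.15 = 519.15 K.
T_C = 90 °F → (90 − 32) × 5/9 = 32.22 °C = 305.37 K.
Carnot efficiency: η = 1 − T_C/T_H = 1 − 305.37/519.15 = 0.4118.
Since Q_C/Q_H = T_C/T_H and Q_H = W/η, Q_C = W·T_C/(T_H − T_C) = 40.7 × 305.37/213.78 = 58.1 kJ.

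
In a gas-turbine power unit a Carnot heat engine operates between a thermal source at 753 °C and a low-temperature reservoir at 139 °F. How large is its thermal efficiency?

T_H = 753 °C → 753 + 273.15 = 1026.15 K.
T_C = 139 °F → (139 − 32) × 5/9 = 59.44 °C = 332.59 K.
Since the cycle is reversible, η = 1 − T_C/T_H = 1 − 332.59/1026.15 = 0.676.

η ≈ 0.676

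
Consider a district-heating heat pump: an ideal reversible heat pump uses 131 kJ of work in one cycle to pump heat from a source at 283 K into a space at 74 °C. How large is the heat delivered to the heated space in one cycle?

Q_H ≈ 709 kJ

T_H = 74 °C → 74 + 273.15 = 347.15 K.
COP_HP = T_H/(T_H − T_C) = 347.15/64.15 = 5.4115.
Q_H = COP_HP · W = 5.4115 × 131 = 709 kJ.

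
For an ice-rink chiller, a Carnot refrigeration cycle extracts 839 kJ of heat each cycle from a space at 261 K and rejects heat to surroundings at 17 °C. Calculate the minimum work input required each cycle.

W_in ≈ 93.70 kJ

T_H = 17 °C → 17 + 273.15 = 290.15 K.
The reversible coefficient of performance is COP_R = T_C/(T_H − T_C) = 261.00/29.15 = 8.9537.
W = Q_C/COP_R = 839/8.9537 = 93.70 kJ.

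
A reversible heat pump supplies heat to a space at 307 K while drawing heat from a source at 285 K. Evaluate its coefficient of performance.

COP_HP ≈ 14.0

COP_HP = T_H/(T_H − T_C) = 307.00/(307.00 − 285.00) = 14.0.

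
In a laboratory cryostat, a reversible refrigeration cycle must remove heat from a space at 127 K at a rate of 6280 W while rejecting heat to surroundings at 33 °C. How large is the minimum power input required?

T_H = 33 °C → 33 + 273.15 = 306.15 K.
COP_R = T_C/(T_H − T_C) = 127.00/179.15 = 0.7089.
W = Q_C/COP_R = 6280/0.7089 = 8860 W.

Ẇ_in ≈ 8860 W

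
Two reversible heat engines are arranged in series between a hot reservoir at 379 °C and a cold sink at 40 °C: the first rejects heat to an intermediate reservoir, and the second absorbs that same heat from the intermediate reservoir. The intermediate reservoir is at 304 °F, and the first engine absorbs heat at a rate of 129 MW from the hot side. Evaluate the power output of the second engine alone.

T_H = 379 °C → 379 + 273.15 = 652.15 K.
T_C = 40 °C → 40 + 273.15 = 313.15 K.
T_m = 304 °F → (304 − 32) × 5/9 = 151.11 °C = 424.26 K.
Heat entering the second stage: Q_m = Q_H·(T_m/T_H) = 129 × 424.26/652.15 = 83.9 MW.
Second-stage efficiency η₂ = 1 − T_C/T_m = 1 − 313.15/424.26 = 0.2619, so W₂ = η₂·Q_m = 22.0 MW.

Ẇ₂ ≈ 22.0 MW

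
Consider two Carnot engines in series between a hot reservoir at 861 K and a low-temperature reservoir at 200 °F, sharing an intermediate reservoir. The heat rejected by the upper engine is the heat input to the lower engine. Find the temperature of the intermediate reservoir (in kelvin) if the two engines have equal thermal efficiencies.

T_m ≈ 561.7 K

T_C = 200 °F → (200 − 32) × 5/9 = 93.33 °C = 366.48 K.
Equal efficiencies require 1 − T_m/T_H = 1 − T_C/T_m, i.e. T_m/T_H = T_C/T_m, so T_m = √(T_H·T_C) = √(861.00 × 366.48) = 561.7 K.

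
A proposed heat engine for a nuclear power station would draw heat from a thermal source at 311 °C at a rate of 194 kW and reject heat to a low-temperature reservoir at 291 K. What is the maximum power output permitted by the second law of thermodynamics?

T_H = 311 °C → 311 + 273.15 = 584.15 K.
The second-law ceiling is the Carnot efficiency, η_max = 1 − T_C/T_H = 1 − 291.00/584.15 = 0.5018.
W_max = η_max · Q_H = 0.5018 × 194 = 97.4 kW.

Ẇ_max ≈ 97.4 kW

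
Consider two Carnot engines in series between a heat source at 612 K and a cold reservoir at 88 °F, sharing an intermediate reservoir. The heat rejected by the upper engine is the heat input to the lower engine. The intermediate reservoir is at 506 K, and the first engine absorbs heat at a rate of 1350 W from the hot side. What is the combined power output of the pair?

Ẇ_total ≈ 679 W

T_C = 88 °F → (88 − 32) × 5/9 = 31.11 °C = 304.26 K.
Two reversible stages in series are equivalent to a single Carnot engine between T_H and T_C, so η_total = 1 − T_C/T_H = 1 − 304.26/612.00 = 0.5028.
W_total = η_total · Q_H = 0.5028 × 1350 = 679 W.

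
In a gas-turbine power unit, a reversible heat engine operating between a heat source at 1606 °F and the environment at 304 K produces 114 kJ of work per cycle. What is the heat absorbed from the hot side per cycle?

Q_H ≈ 155 kJ

T_H = 1606 °F → (1606 − 32) × 5/9 = 874.44 °C = 1147.59 K.
Carnot efficiency: η = 1 − T_C/T_H = 1 − 304.00/1147.59 = 0.7351.
Q_H = W/η = 114/0.7351 = 155 kJ.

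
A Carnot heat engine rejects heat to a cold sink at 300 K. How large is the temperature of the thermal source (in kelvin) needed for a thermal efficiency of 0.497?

From η = 1 − T_C/T_H, solving for T_H gives T_H = T_C/(1 − η) = 300.00/(1 − 0.497) = 596 K.

T_H ≈ 596 K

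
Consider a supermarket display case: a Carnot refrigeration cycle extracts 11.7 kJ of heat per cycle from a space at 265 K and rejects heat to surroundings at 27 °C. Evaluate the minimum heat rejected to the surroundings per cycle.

Q_H ≈ 13.3 kJ

T_H = 27 °C → 27 + 273.15 = 300.15 K.
For a reversible cycle Q_H/Q_C = T_H/T_C, so Q_H = Q_C·T_H/T_C = 11.7 × 300.15/265.00 = 13.3 kJ.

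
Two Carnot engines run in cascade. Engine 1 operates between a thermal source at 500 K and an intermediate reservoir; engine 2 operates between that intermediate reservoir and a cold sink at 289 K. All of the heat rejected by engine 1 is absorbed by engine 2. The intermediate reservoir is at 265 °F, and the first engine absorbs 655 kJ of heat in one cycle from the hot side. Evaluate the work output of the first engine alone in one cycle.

T_m = 265 °F → (265 − 32) × 5/9 = 129.44 °C = 402.59 K.
First-stage efficiency η₁ = 1 − T_m/T_H = 1 − 402.59/500.00 = 0.1948.
W₁ = η₁·Q_H = 0.1948 × 655 = 128 kJ.

W₁ ≈ 128 kJ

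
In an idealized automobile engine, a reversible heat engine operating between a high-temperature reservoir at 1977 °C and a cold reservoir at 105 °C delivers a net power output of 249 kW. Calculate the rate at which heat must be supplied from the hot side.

Q̇_H ≈ 299 kW

T_H = 1977 °C → 1977 + 273.15 = 2250.15 K.
T_C = 105 °C → 105 + 273.15 = 378.15 K.
η_rev = 1 − T_C/T_H = 1 − 378.15/2250.15 = 0.8319.
Q_H = W/η = 249/0.8319 = 299 kW.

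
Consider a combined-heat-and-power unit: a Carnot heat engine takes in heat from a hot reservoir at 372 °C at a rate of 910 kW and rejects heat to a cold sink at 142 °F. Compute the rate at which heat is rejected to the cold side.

T_H = 372 °C → 372 + 273.15 = 645.15 K.
T_C = 142 °F → (142 − 32) × 5/9 = 61.11 °C = 334.26 K.
Carnot efficiency: η = 1 − T_C/T_H = 1 − 334.26/645.15 = 0.4819.
For a reversible cycle Q_C/Q_H = T_C/T_H, so Q_C = 910 × 334.26/645.15 = 471.5 kW.

Q̇_C ≈ 471.5 kW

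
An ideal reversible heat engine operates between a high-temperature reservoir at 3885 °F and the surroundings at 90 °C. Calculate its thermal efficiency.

T_H = 3885 °F → (3885 − 32) × 5/9 = 2140.56 °C = 2413.71 K.
T_C = 90 °C → 90 + 273.15 = 363.15 K.
For a reversible engine, η = 1 − T_C/T_H = 1 − 363.15/2413.71 = 0.850.

η ≈ 0.850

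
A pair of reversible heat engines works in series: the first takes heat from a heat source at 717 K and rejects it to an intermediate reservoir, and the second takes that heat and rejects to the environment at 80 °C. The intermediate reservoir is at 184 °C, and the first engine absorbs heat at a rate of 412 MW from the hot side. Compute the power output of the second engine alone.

T_C = 80 °C → 80 + 273.15 = 353.15 K.
T_m = 184 °C → 184 + 273.15 = 457.15 K.
Heat entering the second stage: Q_m = Q_H·(T_m/T_H) = 412 × 457.15/717.00 = 263 MW.
Second-stage efficiency η₂ = 1 − T_C/T_m = 1 − 353.15/457.15 = 0.2275, so W₂ = η₂·Q_m = 59.8 MW.

Ẇ₂ ≈ 59.8 MW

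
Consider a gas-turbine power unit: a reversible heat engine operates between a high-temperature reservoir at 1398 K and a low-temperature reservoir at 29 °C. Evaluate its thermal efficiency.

T_C = 29 °C → 29 + 273.15 = 302.15 K.
The Carnot efficiency is η = 1 − T_C/T_H = 1 − 302.15/1398.00 = 0.784.

η ≈ 0.784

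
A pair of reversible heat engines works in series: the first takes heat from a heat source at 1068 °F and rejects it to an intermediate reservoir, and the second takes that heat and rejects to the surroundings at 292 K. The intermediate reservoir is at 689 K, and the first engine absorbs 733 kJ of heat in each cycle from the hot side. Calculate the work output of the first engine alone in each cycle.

T_H = 1068 °F → (1068 − 32) × 5/9 = 575.56 °C = 848.71 K.
First-stage efficiency η₁ = 1 − T_m/T_H = 1 − 689.00/848.71 = 0.1882.
W₁ = η₁·Q_H = 0.1882 × 733 = 138 kJ.

W₁ ≈ 138 kJ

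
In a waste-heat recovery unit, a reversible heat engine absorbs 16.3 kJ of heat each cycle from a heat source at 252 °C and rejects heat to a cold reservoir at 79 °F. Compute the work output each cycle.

T_H = 252 °C → 252 + 273.15 = 525.15 K.
T_C = 79 °F → (79 − 32) × 5/9 = 26.11 °C = 299.26 K.
For a reversible engine, η = 1 − T_C/T_H = 1 − 299.26/525.15 = 0.4301.
W = η·Q_H = 0.4301 × 16.3 = 7.011 kJ.

W ≈ 7.011 kJ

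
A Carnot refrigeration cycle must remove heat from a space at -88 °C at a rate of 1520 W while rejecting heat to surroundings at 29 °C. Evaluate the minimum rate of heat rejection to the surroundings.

Q̇_H ≈ 2481 W

T_H = 29 °C → 29 + 273.15 = 302.15 K.
T_C = -88 °C → -88 + 273.15 = 185.15 K.
For a reversible cycle Q_H/Q_C = T_H/T_C, so Q_H = Q_C·T_H/T_C = 1520 × 302.15/185.15 = 2481 W.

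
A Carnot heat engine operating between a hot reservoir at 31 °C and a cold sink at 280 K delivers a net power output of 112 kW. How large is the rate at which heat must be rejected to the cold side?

Q̇_C ≈ 1300 kW

T_H = 31 °C → 31 + 273.15 = 304.15 K.
η_rev = 1 − T_C/T_H = 1 − 280.00/304.15 = 0.0794.
Since Q_C/Q_H = T_C/T_H and Q_H = W/η, Q_C = W·T_C/(T_H − T_C) = 112 × 280.00/24.15 = 1300 kW.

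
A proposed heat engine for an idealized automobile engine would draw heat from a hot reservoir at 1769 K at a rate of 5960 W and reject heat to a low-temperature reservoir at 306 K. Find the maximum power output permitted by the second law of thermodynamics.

Ẇ_max ≈ 4929 W

The upper bound on efficiency is η_max = 1 − T_C/T_H = 1 − 306.00/1769.00 = 0.8270.
W_max = η_max · Q_H = 0.8270 × 5960 = 4929 W.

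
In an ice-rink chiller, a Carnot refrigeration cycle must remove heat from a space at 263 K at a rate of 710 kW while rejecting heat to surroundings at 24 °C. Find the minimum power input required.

Ẇ_in ≈ 92.19 kW

T_H = 24 °C → 24 + 273.15 = 297.15 K.
The reversible coefficient of performance is COP_R = T_C/(T_H − T_C) = 263.00/34.15 = 7.7013.
W = Q_C/COP_R = 710/7.7013 = 92.19 kW.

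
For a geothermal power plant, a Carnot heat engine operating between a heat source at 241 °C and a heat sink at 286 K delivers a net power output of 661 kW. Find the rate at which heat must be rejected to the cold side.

Q̇_C ≈ 829 kW

T_H = 241 °C → 241 + 273.15 = 514.15 K.
For a reversible engine, η = 1 − T_C/T_H = 1 − 286.00/514.15 = 0.4437.
Since Q_C/Q_H = T_C/T_H and Q_H = W/η, Q_C = W·T_C/(T_H − T_C) = 661 × 286.00/228.15 = 829 kW.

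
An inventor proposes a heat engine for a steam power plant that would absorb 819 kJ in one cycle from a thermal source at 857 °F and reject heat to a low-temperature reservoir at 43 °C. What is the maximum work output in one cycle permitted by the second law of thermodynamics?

T_H = 857 °F → (857 − 32) × 5/9 = 458.33 °C = 731.48 K.
T_C = 43 °C → 43 + 273.15 = 316.15 K.
The upper bound on efficiency is η_max = 1 − T_C/T_H = 1 − 316.15/731.48 = 0.5678.
W_max = η_max · Q_H = 0.5678 × 819 = 465.0 kJ.

W_max ≈ 465.0 kJ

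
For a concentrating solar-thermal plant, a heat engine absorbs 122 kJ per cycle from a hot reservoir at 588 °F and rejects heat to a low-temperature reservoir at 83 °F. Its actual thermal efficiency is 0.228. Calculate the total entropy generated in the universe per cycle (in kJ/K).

T_H = 588 °F → (588 − 32) × 5/9 = 308.89 °C = 582.04 K.
T_C = 83 °F → (83 − 32) × 5/9 = 28.33 °C = 301.48 K.
W = η·Q_H = 0.228 × 122 = 27.82 kJ, so Q_C = Q_H − W = 94.18 kJ.
Reservoir entropy changes: ΔS_H = −Q_H/T_H = −122/582.04 = -0.2096 kJ/K and ΔS_C = +Q_C/T_C = 94.18/301.48 = 0.3124 kJ/K.
ΔS_univ = −Q_H/T_H + Q_C/T_C = 0.103 kJ/K (> 0, since η = 0.228 < η_Carnot = 0.482).

ΔS_univ ≈ 0.103 kJ/K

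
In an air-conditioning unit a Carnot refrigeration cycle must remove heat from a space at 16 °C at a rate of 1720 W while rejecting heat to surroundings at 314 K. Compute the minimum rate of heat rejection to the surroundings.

T_C = 16 °C → 16 + 273.15 = 289.15 K.
For a reversible cycle Q_H/Q_C = T_H/T_C, so Q_H = Q_C·T_H/T_C = 1720 × 314.00/289.15 = 1868 W.

Q̇_H ≈ 1868 W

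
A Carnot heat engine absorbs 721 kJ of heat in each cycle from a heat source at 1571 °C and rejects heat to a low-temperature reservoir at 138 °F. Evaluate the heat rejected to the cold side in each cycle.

T_H = 1571 °C → 1571 + 273.15 = 1844.15 K.
T_C = 138 °F → (138 − 32) × 5/9 = 58.89 °C = 332.04 K.
Since the cycle is reversible, η = 1 − T_C/T_H = 1 − 332.04/1844.15 = 0.8200.
For a reversible cycle Q_C/Q_H = T_C/T_H, so Q_C = 721 × 332.04/1844.15 = 130 kJ.

Q_C ≈ 130 kJ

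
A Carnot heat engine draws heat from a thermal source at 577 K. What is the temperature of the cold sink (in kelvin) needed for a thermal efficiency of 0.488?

T_C ≈ 295 K

From η = 1 − T_C/T_H, T_C = T_H·(1 − η) = 577.00 × (1 − 0.488) = 295 K.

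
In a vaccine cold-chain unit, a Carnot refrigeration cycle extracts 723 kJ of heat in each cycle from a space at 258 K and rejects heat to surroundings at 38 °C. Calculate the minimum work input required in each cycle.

T_H = 38 °C → 38 + 273.15 = 311.15 K.
COP_R = T_C/(T_H − T_C) = 258.00/53.15 = 4.8542.
W = Q_C/COP_R = 723/4.8542 = 148.9 kJ.

W_in ≈ 148.9 kJ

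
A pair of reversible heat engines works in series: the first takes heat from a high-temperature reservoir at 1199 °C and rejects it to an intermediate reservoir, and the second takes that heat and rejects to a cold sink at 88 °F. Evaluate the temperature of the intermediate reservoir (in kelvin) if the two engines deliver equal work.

T_m ≈ 888 K

T_H = 1199 °C → 1199 + 273.15 = 1472.15 K.
T_C = 88 °F → (88 − 32) × 5/9 = 31.11 °C = 304.26 K.
For reversible stages Q_m = Q_H·(T_m/T_H). Setting W₁ = Q_H(1 − T_m/T_H) equal to W₂ = Q_m(1 − T_C/T_m) = Q_H·(T_m − T_C)/T_H gives T_H − T_m = T_m − T_C, so T_m = (T_H + T_C)/2 = (1472.15 + 304.26)/2 = 888 K.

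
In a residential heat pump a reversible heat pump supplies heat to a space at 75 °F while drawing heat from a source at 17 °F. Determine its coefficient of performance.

COP_HP ≈ 9.22

T_H = 75 °F → (75 − 32) × 5/9 = 23.89 °C = 297.04 K.
T_C = 17 °F → (17 − 32) × 5/9 = -8.33 °C = 264.82 K.
COP_HP = T_H/(T_H − T_C) = 297.04/(297.04 − 264.82) = 9.22.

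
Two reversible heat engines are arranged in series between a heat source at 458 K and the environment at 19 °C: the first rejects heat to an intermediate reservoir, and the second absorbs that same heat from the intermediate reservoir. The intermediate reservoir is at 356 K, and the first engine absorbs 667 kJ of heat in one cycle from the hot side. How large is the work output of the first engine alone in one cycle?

W₁ ≈ 149 kJ

T_C = 19 °C → 19 + 273.15 = 292.15 K.
First-stage efficiency η₁ = 1 − T_m/T_H = 1 − 356.00/458.00 = 0.2227.
W₁ = η₁·Q_H = 0.2227 × 667 = 149 kJ.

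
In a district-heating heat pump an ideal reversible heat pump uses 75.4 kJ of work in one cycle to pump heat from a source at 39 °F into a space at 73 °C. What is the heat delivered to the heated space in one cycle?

Q_H ≈ 378 kJ

T_H = 73 °C → 73 + 273.15 = 346.15 K.
T_C = 39 °F → (39 − 32) × 5/9 = 3.89 °C = 277.04 K.
The Carnot heat-pump COP is COP_HP = T_H/(T_H − T_C) = 346.15/69.11 = 5.0086.
Q_H = COP_HP · W = 5.0086 × 75.4 = 378 kJ.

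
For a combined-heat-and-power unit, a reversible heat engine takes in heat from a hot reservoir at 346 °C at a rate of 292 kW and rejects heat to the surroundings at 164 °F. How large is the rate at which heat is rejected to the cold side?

T_H = 346 °C → 346 + 273.15 = 619.15 K.
T_C = 164 °F → (164 − 32) × 5/9 = 73.33 °C = 346.48 K.
Carnot efficiency: η = 1 − T_C/T_H = 1 − 346.48/619.15 = 0.4404.
For a reversible cycle Q_C/Q_H = T_C/T_H, so Q_C = 292 × 346.48/619.15 = 163 kW.

Q̇_C ≈ 163 kW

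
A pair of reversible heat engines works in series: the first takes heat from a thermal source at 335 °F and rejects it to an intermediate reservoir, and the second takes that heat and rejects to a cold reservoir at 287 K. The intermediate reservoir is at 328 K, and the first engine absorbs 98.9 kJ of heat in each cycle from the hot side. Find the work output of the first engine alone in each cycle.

W₁ ≈ 25.42 kJ

T_H = 335 °F → (335 − 32) × 5/9 = 168.33 °C = 441.48 K.
First-stage efficiency η₁ = 1 − T_m/T_H = 1 − 328.00/441.48 = 0.2571.
W₁ = η₁·Q_H = 0.2571 × 98.9 = 25.42 kJ.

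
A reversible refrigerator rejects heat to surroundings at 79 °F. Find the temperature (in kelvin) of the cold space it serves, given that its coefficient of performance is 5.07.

T_H = 79 °F → (79 − 32) × 5/9 = 26.11 °C = 299.26 K.
COP_R = T_C/(T_H − T_C) ⇒ T_C = T_H·COP_R/(1 + COP_R) = 299.26 × 5.07/(1 + 5.07) = 250.0 K.

T_C ≈ 250.0 K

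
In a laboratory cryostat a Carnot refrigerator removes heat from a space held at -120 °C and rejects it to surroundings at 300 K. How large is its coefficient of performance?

COP_R ≈ 1.04

T_C = -120 °C → -120 + 273.15 = 153.15 K.
Carnot COP: COP_R = T_C/(T_H − T_C) = 153.15/(300.00 − 153.15) = 1.04.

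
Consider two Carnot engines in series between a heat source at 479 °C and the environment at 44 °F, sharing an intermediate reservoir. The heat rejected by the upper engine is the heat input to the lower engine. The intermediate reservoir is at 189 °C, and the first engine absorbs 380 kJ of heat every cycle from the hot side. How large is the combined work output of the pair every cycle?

W_total ≈ 239 kJ

T_H = 479 °C → 479 + 273.15 = 752.15 K.
T_C = 44 °F → (44 − 32) × 5/9 = 6.67 °C = 279.82 K.
Two reversible stages in series are equivalent to a single Carnot engine between T_H and T_C, so η_total = 1 − T_C/T_H = 1 − 279.82/752.15 = 0.6280.
W_total = η_total · Q_H = 0.6280 × 380 = 239 kJ.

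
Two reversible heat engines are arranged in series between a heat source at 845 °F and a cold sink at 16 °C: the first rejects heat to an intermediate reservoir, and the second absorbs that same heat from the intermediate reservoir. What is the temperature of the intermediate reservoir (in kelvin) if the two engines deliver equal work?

T_H = 845 °F → (845 − 32) × 5/9 = 451.67 °C = 724.82 K.
T_C = 16 °C → 16 + 273.15 = 289.15 K.
For reversible stages Q_m = Q_H·(T_m/T_H). Setting W₁ = Q_H(1 − T_m/T_H) equal to W₂ = Q_m(1 − T_C/T_m) = Q_H·(T_m − T_C)/T_H gives T_H − T_m = T_m − T_C, so T_m = (T_H + T_C)/2 = (724.82 + 289.15)/2 = 507.0 K.

T_m ≈ 507.0 K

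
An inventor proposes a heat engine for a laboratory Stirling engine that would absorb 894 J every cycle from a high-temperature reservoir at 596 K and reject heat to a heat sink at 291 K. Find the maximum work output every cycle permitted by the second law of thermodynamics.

The second-law ceiling is the Carnot efficiency, η_max = 1 − T_C/T_H = 1 − 291.00/596.00 = 0.5117.
W_max = η_max · Q_H = 0.5117 × 894 = 457.5 J.

W_max ≈ 457.5 J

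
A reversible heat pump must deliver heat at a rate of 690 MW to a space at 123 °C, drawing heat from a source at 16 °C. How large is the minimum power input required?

T_H = 123 °C → 123 + 273.15 = 396.15 K.
T_C = 16 °C → 16 + 273.15 = 289.15 K.
The Carnot heat-pump COP is COP_HP = T_H/(T_H − T_C) = 396.15/107.00 = 3.7023.
W = Q_H/COP_HP = 690/3.7023 = 186 MW.

Ẇ_in ≈ 186 MW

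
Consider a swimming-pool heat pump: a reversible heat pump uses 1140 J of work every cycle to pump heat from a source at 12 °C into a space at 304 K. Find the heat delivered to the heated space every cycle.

T_C = 12 °C → 12 + 273.15 = 285.15 K.
Reversible heating COP: COP_HP = T_H/(T_H − T_C) = 304.00/18.85 = 16.1273.
Q_H = COP_HP · W = 16.1273 × 1140 = 18390 J.

Q_H ≈ 18390 J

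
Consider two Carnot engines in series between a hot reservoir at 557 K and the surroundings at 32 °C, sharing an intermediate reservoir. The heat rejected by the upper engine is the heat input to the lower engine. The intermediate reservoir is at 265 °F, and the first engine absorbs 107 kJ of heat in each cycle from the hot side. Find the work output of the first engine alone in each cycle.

T_C = 32 °C → 32 + 273.15 = 305.15 K.
T_m = 265 °F → (265 − 32) × 5/9 = 129.44 °C = 402.59 K.
First-stage efficiency η₁ = 1 − T_m/T_H = 1 − 402.59/557.00 = 0.2772.
W₁ = η₁·Q_H = 0.2772 × 107 = 29.7 kJ.

W₁ ≈ 29.7 kJ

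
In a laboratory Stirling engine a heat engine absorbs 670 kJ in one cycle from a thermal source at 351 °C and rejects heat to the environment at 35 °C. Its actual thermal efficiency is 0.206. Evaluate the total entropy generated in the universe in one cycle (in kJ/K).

ΔS_univ ≈ 0.653 kJ/K

T_H = 351 °C → 351 + 273.15 = 624.15 K.
T_C = 35 °C → 35 + 273.15 = 308.15 K.
W = η·Q_H = 0.206 × 670 = 138.0 kJ, so Q_C = Q_H − W = 532.0 kJ.
Reservoir entropy changes: ΔS_H = −Q_H/T_H = −670/624.15 = -1.073 kJ/K and ΔS_C = +Q_C/T_C = 532.0/308.15 = 1.726 kJ/K.
ΔS_univ = −Q_H/T_H + Q_C/T_C = 0.653 kJ/K (> 0, since η = 0.206 < η_Carnot = 0.506).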